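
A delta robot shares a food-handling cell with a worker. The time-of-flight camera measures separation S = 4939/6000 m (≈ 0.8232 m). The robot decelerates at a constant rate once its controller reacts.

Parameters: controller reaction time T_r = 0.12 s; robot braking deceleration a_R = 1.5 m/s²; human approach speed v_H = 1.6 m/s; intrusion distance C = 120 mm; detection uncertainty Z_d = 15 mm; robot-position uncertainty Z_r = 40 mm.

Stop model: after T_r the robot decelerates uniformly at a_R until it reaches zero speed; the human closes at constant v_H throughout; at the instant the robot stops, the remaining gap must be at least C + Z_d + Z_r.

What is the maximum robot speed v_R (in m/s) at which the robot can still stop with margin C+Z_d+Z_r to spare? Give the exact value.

v_R_max = 7/20 m/s = 0.3500 m/s

quadratic (1/3)·v² + (89/75)·v + (-2737/6000) = 0
  disc = (89/75)² − 4·(1/3)·(-2737/6000) = 5041/2500 ; √disc = 71/50
  v_R = (−(89/75) + 71/50) / (2·(1/3)) = 7/20 m/s
check:
stop time T_s = (7/20)/(3/2) = 0.2333 s
robot in T_r: 0.3500·0.1200 = 0.0420 m
robot under decel: 0.3500²/(2·1.5000) = 0.0408 m
human closes 1.6000·0.3533 = 0.5653 m
C+Z_d+Z_r = 0.1200+0.0150+0.0400 = 0.1750 m
sum ≈ 0.0420+0.0408+0.5653+0.1750 ≈ 0.8232 m = S ✓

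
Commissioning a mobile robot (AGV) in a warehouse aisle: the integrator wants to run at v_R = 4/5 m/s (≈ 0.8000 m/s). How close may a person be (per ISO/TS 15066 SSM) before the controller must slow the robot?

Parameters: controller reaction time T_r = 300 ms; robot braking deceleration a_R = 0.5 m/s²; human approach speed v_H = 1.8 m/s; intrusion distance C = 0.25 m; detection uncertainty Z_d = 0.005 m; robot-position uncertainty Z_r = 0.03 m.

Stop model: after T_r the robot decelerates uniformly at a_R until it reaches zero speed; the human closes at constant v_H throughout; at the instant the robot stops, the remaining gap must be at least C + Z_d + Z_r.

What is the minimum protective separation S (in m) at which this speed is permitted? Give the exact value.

stop time T_s = (4/5)/(1/2) = 1.6000 s
robot in T_r: 0.8000·0.3000 = 0.2400 m
braking distance = 0.8000²/(2·0.5000) = 0.6400 m
human over T_r+T_s: 1.8000·(0.3000+1.6000) = 3.4200 m
C+Z_d+Z_r = 0.2500+0.0050+0.0300 = 0.2850 m
S_min ≈ 0.2400+0.6400+3.4200+0.2850  ⇒  S_min = 917/200 m

S_min = 917/200 m = 4.5850 m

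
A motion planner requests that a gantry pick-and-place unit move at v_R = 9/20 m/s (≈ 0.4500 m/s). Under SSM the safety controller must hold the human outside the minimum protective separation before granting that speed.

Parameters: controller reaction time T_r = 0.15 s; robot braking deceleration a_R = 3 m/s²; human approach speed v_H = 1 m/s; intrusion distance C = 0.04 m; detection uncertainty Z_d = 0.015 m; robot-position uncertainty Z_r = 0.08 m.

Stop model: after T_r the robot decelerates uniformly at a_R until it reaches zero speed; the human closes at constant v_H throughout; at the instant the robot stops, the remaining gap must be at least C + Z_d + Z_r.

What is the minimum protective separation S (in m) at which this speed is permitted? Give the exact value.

S_min = 429/800 m = 0.5363 m

stop time T_s = (9/20)/3 = 0.1500 s
reaction-phase robot travel = 0.4500·0.1500 = 0.0675 m
braking distance = 0.4500²/(2·3.0000) = 0.0338 m
human closes 1.0000·0.3000 = 0.3000 m
residual clearance needed = 0.0400+0.0150+0.0800 = 0.1350 m
S_min ≈ 0.0675+0.0338+0.3000+0.1350  ⇒  S_min = 429/800 m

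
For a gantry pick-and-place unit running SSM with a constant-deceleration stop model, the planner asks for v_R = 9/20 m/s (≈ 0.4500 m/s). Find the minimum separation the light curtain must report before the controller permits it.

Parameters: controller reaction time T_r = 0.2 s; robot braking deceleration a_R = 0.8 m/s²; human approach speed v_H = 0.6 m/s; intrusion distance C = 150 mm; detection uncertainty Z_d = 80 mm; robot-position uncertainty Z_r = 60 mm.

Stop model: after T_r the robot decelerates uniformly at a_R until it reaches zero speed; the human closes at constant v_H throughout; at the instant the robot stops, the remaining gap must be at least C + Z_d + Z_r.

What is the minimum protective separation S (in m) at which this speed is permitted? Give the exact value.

S_min = 617/640 m = 0.9641 m

T_s = v_R/a_R = (9/20)/(4/5) = 0.5625 s
reaction-phase robot travel = 0.4500·0.2000 = 0.0900 m
braking distance = 0.4500²/(2·0.8000) = 0.1266 m
human over T_r+T_s: 0.6000·(0.2000+0.5625) = 0.4575 m
residual clearance needed = 0.1500+0.0800+0.0600 = 0.2900 m
S_min ≈ 0.0900+0.1266+0.4575+0.2900  ⇒  S_min = 617/640 m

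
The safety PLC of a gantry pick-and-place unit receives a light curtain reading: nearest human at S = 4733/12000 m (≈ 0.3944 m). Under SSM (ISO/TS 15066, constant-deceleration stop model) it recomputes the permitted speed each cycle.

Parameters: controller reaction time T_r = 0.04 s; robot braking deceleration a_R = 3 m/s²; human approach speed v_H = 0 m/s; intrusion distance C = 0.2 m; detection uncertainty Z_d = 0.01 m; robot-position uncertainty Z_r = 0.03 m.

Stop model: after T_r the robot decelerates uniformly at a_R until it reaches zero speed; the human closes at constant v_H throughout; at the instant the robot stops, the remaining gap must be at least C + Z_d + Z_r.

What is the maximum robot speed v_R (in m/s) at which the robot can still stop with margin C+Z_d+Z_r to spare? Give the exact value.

quadratic (1/6)·v² + (1/25)·v + (-1853/12000) = 0
  disc = (1/25)² − 4·(1/6)·(-1853/12000) = 9409/90000 ; √disc = 97/300
  v_R = (−(1/25) + 97/300) / (2·(1/6)) = 17/20 m/s
check:
T_s = v_R/a_R = (17/20)/3 = 0.2833 s
robot covers v_R·T_r = 0.8500·0.0400 = 0.0340 m before braking
braking distance = 0.8500²/(2·3.0000) = 0.1204 m
human over T_r+T_s: 0.0000·(0.0400+0.2833) = 0.0000 m
margins: 0.2000+0.0100+0.0300 = 0.2400 m
sum ≈ 0.0340+0.1204+0.0000+0.2400 ≈ 0.3944 m = S ✓

v_R_max = 17/20 m/s = 0.8500 m/s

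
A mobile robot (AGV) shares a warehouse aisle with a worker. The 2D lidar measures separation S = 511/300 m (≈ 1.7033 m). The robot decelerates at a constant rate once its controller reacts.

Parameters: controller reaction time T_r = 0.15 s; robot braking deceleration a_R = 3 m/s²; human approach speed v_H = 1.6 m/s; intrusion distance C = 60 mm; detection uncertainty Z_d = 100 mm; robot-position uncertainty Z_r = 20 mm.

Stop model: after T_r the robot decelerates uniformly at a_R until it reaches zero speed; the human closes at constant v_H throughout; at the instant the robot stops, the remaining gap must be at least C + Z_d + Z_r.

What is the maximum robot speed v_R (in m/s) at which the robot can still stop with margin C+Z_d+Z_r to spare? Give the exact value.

collect terms ⇒ (1/6)·v_R² + (41/60)·v_R + (-77/60) = 0
  disc = (41/60)² − 4·(1/6)·(-77/60) = 529/400 ; √disc = 23/20
  v_R = (−(41/60) + 23/20) / (2·(1/6)) = 7/5 m/s
check:
braking lasts T_s = (7/5)/3 = 0.4667 s
robot covers v_R·T_r = 1.4000·0.1500 = 0.2100 m before braking
robot under decel: 1.4000²/(2·3.0000) = 0.3267 m
human over T_r+T_s: 1.6000·(0.1500+0.4667) = 0.9867 m
residual clearance needed = 0.0600+0.1000+0.0200 = 0.1800 m
sum ≈ 0.2100+0.3267+0.9867+0.1800 ≈ 1.7033 m = S ✓

v_R_max = 7/5 m/s = 1.4000 m/s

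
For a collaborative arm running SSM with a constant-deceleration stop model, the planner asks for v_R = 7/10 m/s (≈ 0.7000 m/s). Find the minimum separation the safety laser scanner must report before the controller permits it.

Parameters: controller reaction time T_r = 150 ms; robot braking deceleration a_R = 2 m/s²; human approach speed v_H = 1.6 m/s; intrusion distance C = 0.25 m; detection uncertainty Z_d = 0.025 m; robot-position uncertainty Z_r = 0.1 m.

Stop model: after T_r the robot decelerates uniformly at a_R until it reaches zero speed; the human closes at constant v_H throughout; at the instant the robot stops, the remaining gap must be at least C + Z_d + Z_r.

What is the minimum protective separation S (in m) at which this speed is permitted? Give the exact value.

T_s = v_R/a_R = (7/10)/2 = 0.3500 s
reaction-phase robot travel = 0.7000·0.1500 = 0.1050 m
braking distance = 0.7000²/(2·2.0000) = 0.1225 m
human over T_r+T_s: 1.6000·(0.1500+0.3500) = 0.8000 m
margins: 0.2500+0.0250+0.1000 = 0.3750 m
S_min ≈ 0.1050+0.1225+0.8000+0.3750  ⇒  S_min = 561/400 m

S_min = 561/400 m = 1.4025 m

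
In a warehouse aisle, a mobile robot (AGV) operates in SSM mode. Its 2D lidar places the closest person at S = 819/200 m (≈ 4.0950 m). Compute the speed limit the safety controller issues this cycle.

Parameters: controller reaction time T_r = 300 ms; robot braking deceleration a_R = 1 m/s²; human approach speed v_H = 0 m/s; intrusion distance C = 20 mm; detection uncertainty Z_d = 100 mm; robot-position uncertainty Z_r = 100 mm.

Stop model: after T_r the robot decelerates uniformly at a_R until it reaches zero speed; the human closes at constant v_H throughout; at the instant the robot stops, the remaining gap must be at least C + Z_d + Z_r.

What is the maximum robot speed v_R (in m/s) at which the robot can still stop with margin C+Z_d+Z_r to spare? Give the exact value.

at the boundary: (1/2)·v² + (3/10)·v + (-31/8) = 0
  disc = (3/10)² − 4·(1/2)·(-31/8) = 196/25 ; √disc = 14/5
  v_R = (−(3/10) + 14/5) / (2·(1/2)) = 5/2 m/s
check:
T_s = v_R/a_R = (5/2)/1 = 2.5000 s
reaction-phase robot travel = 2.5000·0.3000 = 0.7500 m
robot under decel: 2.5000²/(2·1.0000) = 3.1250 m
human over T_r+T_s: 0.0000·(0.3000+2.5000) = 0.0000 m
residual clearance needed = 0.0200+0.1000+0.1000 = 0.2200 m
sum ≈ 0.7500+3.1250+0.0000+0.2200 ≈ 4.0950 m = S ✓

v_R_max = 5/2 m/s = 2.5000 m/s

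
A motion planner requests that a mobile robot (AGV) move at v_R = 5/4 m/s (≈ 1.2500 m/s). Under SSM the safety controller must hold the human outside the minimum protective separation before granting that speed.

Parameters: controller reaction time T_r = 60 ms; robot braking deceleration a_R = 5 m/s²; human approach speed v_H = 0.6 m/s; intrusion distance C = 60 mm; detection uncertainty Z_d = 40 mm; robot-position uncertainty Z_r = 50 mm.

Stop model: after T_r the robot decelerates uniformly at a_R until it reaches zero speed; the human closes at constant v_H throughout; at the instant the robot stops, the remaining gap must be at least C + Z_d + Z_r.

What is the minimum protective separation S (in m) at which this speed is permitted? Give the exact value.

S_min = 2269/4000 m = 0.5673 m

braking lasts T_s = (5/4)/5 = 0.2500 s
reaction-phase robot travel = 1.2500·0.0600 = 0.0750 m
braking distance = 1.2500²/(2·5.0000) = 0.1562 m
human over T_r+T_s: 0.6000·(0.0600+0.2500) = 0.1860 m
residual clearance needed = 0.0600+0.0400+0.0500 = 0.1500 m
S_min ≈ 0.0750+0.1562+0.1860+0.1500  ⇒  S_min = 2269/4000 m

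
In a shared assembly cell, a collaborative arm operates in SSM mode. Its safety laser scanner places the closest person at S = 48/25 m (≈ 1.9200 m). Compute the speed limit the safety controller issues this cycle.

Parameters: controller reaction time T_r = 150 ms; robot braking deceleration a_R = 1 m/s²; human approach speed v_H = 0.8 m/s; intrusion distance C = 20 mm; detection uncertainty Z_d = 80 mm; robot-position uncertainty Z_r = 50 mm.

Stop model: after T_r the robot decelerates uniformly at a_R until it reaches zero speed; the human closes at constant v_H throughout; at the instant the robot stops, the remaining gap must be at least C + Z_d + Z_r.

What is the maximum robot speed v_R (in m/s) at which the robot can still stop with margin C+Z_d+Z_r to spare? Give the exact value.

collect terms ⇒ (1/2)·v_R² + (19/20)·v_R + (-33/20) = 0
  disc = (19/20)² − 4·(1/2)·(-33/20) = 1681/400 ; √disc = 41/20
  v_R = (−(19/20) + 41/20) / (2·(1/2)) = 11/10 m/s
check:
braking lasts T_s = (11/10)/1 = 1.1000 s
reaction-phase robot travel = 1.1000·0.1500 = 0.1650 m
robot covers 1.1000·1.1000 − ½·1.0000·1.1000² = 0.6050 m while stopping
person approaches 0.8000·(0.1500+1.1000) = 1.0000 m
residual clearance needed = 0.0200+0.0800+0.0500 = 0.1500 m
sum ≈ 0.1650+0.6050+1.0000+0.1500 ≈ 1.9200 m = S ✓

v_R_max = 11/10 m/s = 1.1000 m/s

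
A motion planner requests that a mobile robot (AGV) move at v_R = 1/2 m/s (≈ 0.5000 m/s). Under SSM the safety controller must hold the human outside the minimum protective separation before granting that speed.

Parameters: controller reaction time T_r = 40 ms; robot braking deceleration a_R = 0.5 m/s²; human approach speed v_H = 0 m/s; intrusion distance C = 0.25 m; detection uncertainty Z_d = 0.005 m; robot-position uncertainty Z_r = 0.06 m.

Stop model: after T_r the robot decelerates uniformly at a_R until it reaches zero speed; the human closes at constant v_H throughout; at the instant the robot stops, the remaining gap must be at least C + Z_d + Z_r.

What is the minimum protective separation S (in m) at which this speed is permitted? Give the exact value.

braking lasts T_s = (1/2)/(1/2) = 1.0000 s
robot in T_r: 0.5000·0.0400 = 0.0200 m
robot covers 0.5000·1.0000 − ½·0.5000·1.0000² = 0.2500 m while stopping
human over T_r+T_s: 0.0000·(0.0400+1.0000) = 0.0000 m
C+Z_d+Z_r = 0.2500+0.0050+0.0600 = 0.3150 m
S_min ≈ 0.0200+0.2500+0.0000+0.3150  ⇒  S_min = 117/200 m

S_min = 117/200 m = 0.5850 m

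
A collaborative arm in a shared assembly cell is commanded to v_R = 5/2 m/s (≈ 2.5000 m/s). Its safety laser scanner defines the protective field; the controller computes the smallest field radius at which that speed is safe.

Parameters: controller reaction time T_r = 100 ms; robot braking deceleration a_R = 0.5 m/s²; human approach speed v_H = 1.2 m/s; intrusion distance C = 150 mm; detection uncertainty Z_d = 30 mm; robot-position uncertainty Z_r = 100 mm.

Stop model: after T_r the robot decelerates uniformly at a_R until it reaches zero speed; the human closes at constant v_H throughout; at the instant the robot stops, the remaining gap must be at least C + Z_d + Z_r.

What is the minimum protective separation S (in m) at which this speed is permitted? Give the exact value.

S_min = 129/10 m = 12.9000 m

stop time T_s = (5/2)/(1/2) = 5.0000 s
robot covers v_R·T_r = 2.5000·0.1000 = 0.2500 m before braking
robot under decel: 2.5000²/(2·0.5000) = 6.2500 m
human over T_r+T_s: 1.2000·(0.1000+5.0000) = 6.1200 m
residual clearance needed = 0.1500+0.0300+0.1000 = 0.2800 m
S_min ≈ 0.2500+6.2500+6.1200+0.2800  ⇒  S_min = 129/10 m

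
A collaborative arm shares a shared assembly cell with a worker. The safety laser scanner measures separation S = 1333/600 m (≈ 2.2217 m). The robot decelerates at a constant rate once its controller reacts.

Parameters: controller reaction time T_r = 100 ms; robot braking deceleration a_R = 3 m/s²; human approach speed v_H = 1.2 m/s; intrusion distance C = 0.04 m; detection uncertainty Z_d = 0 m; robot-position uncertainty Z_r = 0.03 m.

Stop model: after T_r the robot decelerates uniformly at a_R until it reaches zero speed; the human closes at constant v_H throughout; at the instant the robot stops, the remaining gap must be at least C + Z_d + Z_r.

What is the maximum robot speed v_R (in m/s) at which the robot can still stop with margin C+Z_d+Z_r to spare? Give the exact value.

v_R_max = 23/10 m/s = 2.3000 m/s

collect terms ⇒ (1/6)·v_R² + (1/2)·v_R + (-1219/600) = 0
  disc = (1/2)² − 4·(1/6)·(-1219/600) = 361/225 ; √disc = 19/15
  v_R = (−(1/2) + 19/15) / (2·(1/6)) = 23/10 m/s
check:
stop time T_s = (23/10)/3 = 0.7667 s
reaction-phase robot travel = 2.3000·0.1000 = 0.2300 m
robot under decel: 2.3000²/(2·3.0000) = 0.8817 m
human over T_r+T_s: 1.2000·(0.1000+0.7667) = 1.0400 m
C+Z_d+Z_r = 0.0400+0.0000+0.0300 = 0.0700 m
sum ≈ 0.2300+0.8817+1.0400+0.0700 ≈ 2.2217 m = S ✓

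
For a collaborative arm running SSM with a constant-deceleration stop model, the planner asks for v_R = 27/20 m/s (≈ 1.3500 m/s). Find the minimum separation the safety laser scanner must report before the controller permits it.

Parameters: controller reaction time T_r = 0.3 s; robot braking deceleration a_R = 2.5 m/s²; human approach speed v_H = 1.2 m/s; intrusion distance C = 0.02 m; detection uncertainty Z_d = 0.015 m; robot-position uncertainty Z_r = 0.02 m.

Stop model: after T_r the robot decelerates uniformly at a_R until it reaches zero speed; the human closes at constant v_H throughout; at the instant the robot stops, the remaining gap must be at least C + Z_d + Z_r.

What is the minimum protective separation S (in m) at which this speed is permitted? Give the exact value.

S_min = 733/400 m = 1.8325 m

braking lasts T_s = (27/20)/(5/2) = 0.5400 s
robot in T_r: 1.3500·0.3000 = 0.4050 m
braking distance = 1.3500²/(2·2.5000) = 0.3645 m
person approaches 1.2000·(0.3000+0.5400) = 1.0080 m
margins: 0.0200+0.0150+0.0200 = 0.0550 m
S_min ≈ 0.4050+0.3645+1.0080+0.0550  ⇒  S_min = 733/400 m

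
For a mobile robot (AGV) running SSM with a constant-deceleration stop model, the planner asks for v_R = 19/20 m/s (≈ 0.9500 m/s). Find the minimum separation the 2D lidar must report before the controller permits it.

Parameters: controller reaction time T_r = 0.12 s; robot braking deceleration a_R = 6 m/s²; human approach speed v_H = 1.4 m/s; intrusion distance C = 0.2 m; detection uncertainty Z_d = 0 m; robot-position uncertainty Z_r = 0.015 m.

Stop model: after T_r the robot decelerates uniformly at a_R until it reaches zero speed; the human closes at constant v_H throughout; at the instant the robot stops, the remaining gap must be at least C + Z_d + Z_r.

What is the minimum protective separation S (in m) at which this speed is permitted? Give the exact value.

stop time T_s = (19/20)/6 = 0.1583 s
robot covers v_R·T_r = 0.9500·0.1200 = 0.1140 m before braking
robot covers 0.9500·0.1583 − ½·6.0000·0.1583² = 0.0752 m while stopping
person approaches 1.4000·(0.1200+0.1583) = 0.3897 m
C+Z_d+Z_r = 0.2000+0.0000+0.0150 = 0.2150 m
S_min ≈ 0.1140+0.0752+0.3897+0.2150  ⇒  S_min = 6351/8000 m

S_min = 6351/8000 m = 0.7939 m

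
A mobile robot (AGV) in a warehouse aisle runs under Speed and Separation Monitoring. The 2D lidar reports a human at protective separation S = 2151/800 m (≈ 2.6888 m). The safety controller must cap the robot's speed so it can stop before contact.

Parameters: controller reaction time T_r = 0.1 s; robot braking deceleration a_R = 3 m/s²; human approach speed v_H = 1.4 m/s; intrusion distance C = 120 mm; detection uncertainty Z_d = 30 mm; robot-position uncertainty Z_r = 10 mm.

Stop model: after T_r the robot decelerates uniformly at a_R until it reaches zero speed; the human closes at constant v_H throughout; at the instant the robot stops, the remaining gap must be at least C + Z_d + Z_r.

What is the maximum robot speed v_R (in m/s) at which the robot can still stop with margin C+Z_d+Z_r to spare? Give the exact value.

v_R_max = 49/20 m/s = 2.4500 m/s

at the boundary: (1/6)·v² + (17/30)·v + (-1911/800) = 0
  disc = (17/30)² − 4·(1/6)·(-1911/800) = 6889/3600 ; √disc = 83/60
  v_R = (−(17/30) + 83/60) / (2·(1/6)) = 49/20 m/s
check:
T_s = v_R/a_R = (49/20)/3 = 0.8167 s
robot covers v_R·T_r = 2.4500·0.1000 = 0.2450 m before braking
robot under decel: 2.4500²/(2·3.0000) = 1.0004 m
human over T_r+T_s: 1.4000·(0.1000+0.8167) = 1.2833 m
residual clearance needed = 0.1200+0.0300+0.0100 = 0.1600 m
sum ≈ 0.2450+1.0004+1.2833+0.1600 ≈ 2.6888 m = S ✓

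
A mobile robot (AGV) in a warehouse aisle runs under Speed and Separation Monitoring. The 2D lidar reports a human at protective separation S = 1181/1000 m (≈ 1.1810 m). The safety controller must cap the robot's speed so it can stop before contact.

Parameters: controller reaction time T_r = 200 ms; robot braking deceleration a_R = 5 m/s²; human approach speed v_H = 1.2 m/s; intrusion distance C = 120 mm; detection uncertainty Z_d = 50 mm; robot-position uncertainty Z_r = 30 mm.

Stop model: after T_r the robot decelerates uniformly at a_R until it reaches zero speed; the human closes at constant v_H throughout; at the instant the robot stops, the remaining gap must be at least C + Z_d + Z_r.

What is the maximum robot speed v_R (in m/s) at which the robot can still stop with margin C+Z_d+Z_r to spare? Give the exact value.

at the boundary: (1/10)·v² + (11/25)·v + (-741/1000) = 0
  disc = (11/25)² − 4·(1/10)·(-741/1000) = 49/100 ; √disc = 7/10
  v_R = (−(11/25) + 7/10) / (2·(1/10)) = 13/10 m/s
check:
braking lasts T_s = (13/10)/5 = 0.2600 s
robot in T_r: 1.3000·0.2000 = 0.2600 m
robot covers 1.3000·0.2600 − ½·5.0000·0.2600² = 0.1690 m while stopping
human closes 1.2000·0.4600 = 0.5520 m
C+Z_d+Z_r = 0.1200+0.0500+0.0300 = 0.2000 m
sum ≈ 0.2600+0.1690+0.5520+0.2000 ≈ 1.1810 m = S ✓

v_R_max = 13/10 m/s = 1.3000 m/s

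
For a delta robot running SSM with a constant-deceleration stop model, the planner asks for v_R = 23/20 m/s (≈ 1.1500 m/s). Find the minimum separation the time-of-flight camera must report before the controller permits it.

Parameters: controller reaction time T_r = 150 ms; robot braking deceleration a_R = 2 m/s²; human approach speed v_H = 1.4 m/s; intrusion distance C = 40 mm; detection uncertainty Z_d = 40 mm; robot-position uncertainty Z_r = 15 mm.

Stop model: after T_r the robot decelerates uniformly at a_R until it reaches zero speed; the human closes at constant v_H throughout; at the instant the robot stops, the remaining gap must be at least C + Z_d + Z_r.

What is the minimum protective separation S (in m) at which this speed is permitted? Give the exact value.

S_min = 2581/1600 m = 1.6131 m

T_s = v_R/a_R = (23/20)/2 = 0.5750 s
robot in T_r: 1.1500·0.1500 = 0.1725 m
braking distance = 1.1500²/(2·2.0000) = 0.3306 m
person approaches 1.4000·(0.1500+0.5750) = 1.0150 m
C+Z_d+Z_r = 0.0400+0.0400+0.0150 = 0.0950 m
S_min ≈ 0.1725+0.3306+1.0150+0.0950  ⇒  S_min = 2581/1600 m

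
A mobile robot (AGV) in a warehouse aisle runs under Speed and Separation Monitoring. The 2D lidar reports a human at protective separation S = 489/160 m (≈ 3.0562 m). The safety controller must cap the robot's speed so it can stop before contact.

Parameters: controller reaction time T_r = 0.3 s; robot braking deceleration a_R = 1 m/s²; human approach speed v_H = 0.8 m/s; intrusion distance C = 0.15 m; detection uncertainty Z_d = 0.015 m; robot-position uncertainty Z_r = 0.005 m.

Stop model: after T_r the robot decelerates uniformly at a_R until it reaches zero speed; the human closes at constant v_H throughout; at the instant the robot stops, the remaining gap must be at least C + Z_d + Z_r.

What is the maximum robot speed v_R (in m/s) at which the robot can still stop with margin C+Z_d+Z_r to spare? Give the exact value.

v_R_max = 29/20 m/s = 1.4500 m/s

collect terms ⇒ (1/2)·v_R² + (11/10)·v_R + (-2117/800) = 0
  disc = (11/10)² − 4·(1/2)·(-2117/800) = 2601/400 ; √disc = 51/20
  v_R = (−(11/10) + 51/20) / (2·(1/2)) = 29/20 m/s
check:
braking lasts T_s = (29/20)/1 = 1.4500 s
robot in T_r: 1.4500·0.3000 = 0.4350 m
robot under decel: 1.4500²/(2·1.0000) = 1.0513 m
human over T_r+T_s: 0.8000·(0.3000+1.4500) = 1.4000 m
residual clearance needed = 0.1500+0.0150+0.0050 = 0.1700 m
sum ≈ 0.4350+1.0513+1.4000+0.1700 ≈ 3.0562 m = S ✓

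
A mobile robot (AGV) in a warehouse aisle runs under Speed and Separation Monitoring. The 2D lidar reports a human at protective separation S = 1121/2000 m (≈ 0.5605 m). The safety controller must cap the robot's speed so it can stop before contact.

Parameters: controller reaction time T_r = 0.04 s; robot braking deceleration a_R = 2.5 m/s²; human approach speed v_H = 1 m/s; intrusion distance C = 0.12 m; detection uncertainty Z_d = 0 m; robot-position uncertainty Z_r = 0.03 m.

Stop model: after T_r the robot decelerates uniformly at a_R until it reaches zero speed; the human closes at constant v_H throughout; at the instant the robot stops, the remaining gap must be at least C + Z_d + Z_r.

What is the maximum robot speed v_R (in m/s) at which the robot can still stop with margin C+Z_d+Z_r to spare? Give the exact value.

quadratic (1/5)·v² + (11/25)·v + (-741/2000) = 0
  disc = (11/25)² − 4·(1/5)·(-741/2000) = 49/100 ; √disc = 7/10
  v_R = (−(11/25) + 7/10) / (2·(1/5)) = 13/20 m/s
check:
braking lasts T_s = (13/20)/(5/2) = 0.2600 s
robot in T_r: 0.6500·0.0400 = 0.0260 m
robot covers 0.6500·0.2600 − ½·2.5000·0.2600² = 0.0845 m while stopping
human closes 1.0000·0.3000 = 0.3000 m
margins: 0.1200+0.0000+0.0300 = 0.1500 m
sum ≈ 0.0260+0.0845+0.3000+0.1500 ≈ 0.5605 m = S ✓

v_R_max = 13/20 m/s = 0.6500 m/s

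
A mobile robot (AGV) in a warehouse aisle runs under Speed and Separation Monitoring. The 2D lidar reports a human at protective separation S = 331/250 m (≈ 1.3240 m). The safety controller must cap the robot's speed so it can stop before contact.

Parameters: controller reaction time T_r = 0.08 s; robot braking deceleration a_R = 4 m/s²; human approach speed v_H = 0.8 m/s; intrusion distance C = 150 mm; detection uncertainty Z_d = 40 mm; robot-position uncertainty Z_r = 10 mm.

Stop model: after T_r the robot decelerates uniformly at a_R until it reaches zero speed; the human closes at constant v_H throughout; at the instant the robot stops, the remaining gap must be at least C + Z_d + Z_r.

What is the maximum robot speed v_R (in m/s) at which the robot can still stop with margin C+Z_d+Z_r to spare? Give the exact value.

v_R_max = 2 m/s = 2.0000 m/s

collect terms ⇒ (1/8)·v_R² + (7/25)·v_R + (-53/50) = 0
  disc = (7/25)² − 4·(1/8)·(-53/50) = 1521/2500 ; √disc = 39/50
  v_R = (−(7/25) + 39/50) / (2·(1/8)) = 2 m/s
check:
T_s = v_R/a_R = 2/4 = 0.5000 s
robot in T_r: 2.0000·0.0800 = 0.1600 m
braking distance = 2.0000²/(2·4.0000) = 0.5000 m
human over T_r+T_s: 0.8000·(0.0800+0.5000) = 0.4640 m
C+Z_d+Z_r = 0.1500+0.0400+0.0100 = 0.2000 m
sum ≈ 0.1600+0.5000+0.4640+0.2000 ≈ 1.3240 m = S ✓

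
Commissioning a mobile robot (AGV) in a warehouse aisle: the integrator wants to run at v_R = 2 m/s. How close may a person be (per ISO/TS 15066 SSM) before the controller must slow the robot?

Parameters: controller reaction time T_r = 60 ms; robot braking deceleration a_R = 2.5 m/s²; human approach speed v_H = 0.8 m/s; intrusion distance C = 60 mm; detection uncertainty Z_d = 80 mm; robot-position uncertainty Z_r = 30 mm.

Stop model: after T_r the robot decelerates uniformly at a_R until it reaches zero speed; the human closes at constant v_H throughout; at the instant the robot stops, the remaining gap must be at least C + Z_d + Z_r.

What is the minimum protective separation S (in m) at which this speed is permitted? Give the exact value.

T_s = v_R/a_R = 2/(5/2) = 0.8000 s
reaction-phase robot travel = 2.0000·0.0600 = 0.1200 m
braking distance = 2.0000²/(2·2.5000) = 0.8000 m
human closes 0.8000·0.8600 = 0.6880 m
C+Z_d+Z_r = 0.0600+0.0800+0.0300 = 0.1700 m
S_min ≈ 0.1200+0.8000+0.6880+0.1700  ⇒  S_min = 889/500 m

S_min = 889/500 m = 1.7780 m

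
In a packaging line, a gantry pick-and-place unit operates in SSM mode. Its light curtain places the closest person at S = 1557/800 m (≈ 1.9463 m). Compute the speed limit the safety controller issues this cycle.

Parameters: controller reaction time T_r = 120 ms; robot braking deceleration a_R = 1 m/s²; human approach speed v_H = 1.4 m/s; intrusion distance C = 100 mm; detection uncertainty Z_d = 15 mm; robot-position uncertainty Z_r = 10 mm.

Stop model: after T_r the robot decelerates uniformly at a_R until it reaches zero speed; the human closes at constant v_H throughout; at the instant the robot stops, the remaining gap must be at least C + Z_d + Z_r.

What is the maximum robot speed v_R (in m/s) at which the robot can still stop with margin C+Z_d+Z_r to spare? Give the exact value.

v_R_max = 17/20 m/s = 0.8500 m/s

collect terms ⇒ (1/2)·v_R² + (38/25)·v_R + (-6613/4000) = 0
  disc = (38/25)² − 4·(1/2)·(-6613/4000) = 56169/10000 ; √disc = 237/100
  v_R = (−(38/25) + 237/100) / (2·(1/2)) = 17/20 m/s
check:
stop time T_s = (17/20)/1 = 0.8500 s
robot covers v_R·T_r = 0.8500·0.1200 = 0.1020 m before braking
robot covers 0.8500·0.8500 − ½·1.0000·0.8500² = 0.3613 m while stopping
human closes 1.4000·0.9700 = 1.3580 m
margins: 0.1000+0.0150+0.0100 = 0.1250 m
sum ≈ 0.1020+0.3613+1.3580+0.1250 ≈ 1.9463 m = S ✓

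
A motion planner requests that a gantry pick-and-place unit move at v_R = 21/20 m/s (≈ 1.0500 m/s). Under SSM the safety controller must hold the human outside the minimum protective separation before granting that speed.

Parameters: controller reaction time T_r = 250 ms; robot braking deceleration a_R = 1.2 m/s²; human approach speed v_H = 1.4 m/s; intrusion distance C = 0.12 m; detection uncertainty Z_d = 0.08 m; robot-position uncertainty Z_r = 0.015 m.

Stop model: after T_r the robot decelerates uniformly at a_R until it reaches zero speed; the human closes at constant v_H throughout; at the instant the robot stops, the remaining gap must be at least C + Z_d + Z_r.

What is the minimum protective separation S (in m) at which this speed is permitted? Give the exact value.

stop time T_s = (21/20)/(6/5) = 0.8750 s
robot in T_r: 1.0500·0.2500 = 0.2625 m
braking distance = 1.0500²/(2·1.2000) = 0.4594 m
person approaches 1.4000·(0.2500+0.8750) = 1.5750 m
margins: 0.1200+0.0800+0.0150 = 0.2150 m
S_min ≈ 0.2625+0.4594+1.5750+0.2150  ⇒  S_min = 4019/1600 m

S_min = 4019/1600 m = 2.5119 m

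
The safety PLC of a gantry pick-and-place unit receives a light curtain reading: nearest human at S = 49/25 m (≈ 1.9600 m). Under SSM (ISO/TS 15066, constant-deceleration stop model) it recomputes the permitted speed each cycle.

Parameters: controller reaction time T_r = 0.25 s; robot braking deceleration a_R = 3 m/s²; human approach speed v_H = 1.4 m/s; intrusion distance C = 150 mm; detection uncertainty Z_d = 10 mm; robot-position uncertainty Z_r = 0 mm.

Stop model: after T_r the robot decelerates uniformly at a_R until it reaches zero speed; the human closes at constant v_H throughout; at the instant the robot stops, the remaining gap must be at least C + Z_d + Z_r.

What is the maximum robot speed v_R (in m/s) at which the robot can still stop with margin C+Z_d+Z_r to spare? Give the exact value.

at the boundary: (1/6)·v² + (43/60)·v + (-29/20) = 0
  disc = (43/60)² − 4·(1/6)·(-29/20) = 5329/3600 ; √disc = 73/60
  v_R = (−(43/60) + 73/60) / (2·(1/6)) = 3/2 m/s
check:
braking lasts T_s = (3/2)/3 = 0.5000 s
robot in T_r: 1.5000·0.2500 = 0.3750 m
robot under decel: 1.5000²/(2·3.0000) = 0.3750 m
person approaches 1.4000·(0.2500+0.5000) = 1.0500 m
C+Z_d+Z_r = 0.1500+0.0100+0.0000 = 0.1600 m
sum ≈ 0.3750+0.3750+1.0500+0.1600 ≈ 1.9600 m = S ✓

v_R_max = 3/2 m/s = 1.5000 m/s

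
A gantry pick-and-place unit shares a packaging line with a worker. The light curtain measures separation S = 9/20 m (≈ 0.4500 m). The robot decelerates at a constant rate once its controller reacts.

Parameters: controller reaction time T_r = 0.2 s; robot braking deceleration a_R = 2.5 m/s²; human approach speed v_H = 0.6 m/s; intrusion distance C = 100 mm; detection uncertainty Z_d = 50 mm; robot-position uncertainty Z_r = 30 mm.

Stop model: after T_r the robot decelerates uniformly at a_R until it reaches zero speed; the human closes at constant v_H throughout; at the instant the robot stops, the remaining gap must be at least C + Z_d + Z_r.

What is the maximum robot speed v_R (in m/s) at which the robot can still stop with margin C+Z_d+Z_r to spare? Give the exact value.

collect terms ⇒ (1/5)·v_R² + (11/25)·v_R + (-3/20) = 0
  disc = (11/25)² − 4·(1/5)·(-3/20) = 196/625 ; √disc = 14/25
  v_R = (−(11/25) + 14/25) / (2·(1/5)) = 3/10 m/s
check:
braking lasts T_s = (3/10)/(5/2) = 0.1200 s
reaction-phase robot travel = 0.3000·0.2000 = 0.0600 m
braking distance = 0.3000²/(2·2.5000) = 0.0180 m
human over T_r+T_s: 0.6000·(0.2000+0.1200) = 0.1920 m
residual clearance needed = 0.1000+0.0500+0.0300 = 0.1800 m
sum ≈ 0.0600+0.0180+0.1920+0.1800 ≈ 0.4500 m = S ✓

v_R_max = 3/10 m/s = 0.3000 m/s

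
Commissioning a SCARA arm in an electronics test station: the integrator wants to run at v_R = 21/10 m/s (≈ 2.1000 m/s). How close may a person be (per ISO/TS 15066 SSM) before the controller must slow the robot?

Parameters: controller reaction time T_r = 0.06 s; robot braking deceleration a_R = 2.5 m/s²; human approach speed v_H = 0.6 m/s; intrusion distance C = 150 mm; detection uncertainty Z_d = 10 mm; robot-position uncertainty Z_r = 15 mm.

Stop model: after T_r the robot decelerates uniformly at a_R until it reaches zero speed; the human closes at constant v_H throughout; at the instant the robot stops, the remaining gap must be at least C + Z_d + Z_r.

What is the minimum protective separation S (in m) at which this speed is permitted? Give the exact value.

S_min = 1723/1000 m = 1.7230 m

braking lasts T_s = (21/10)/(5/2) = 0.8400 s
robot in T_r: 2.1000·0.0600 = 0.1260 m
robot under decel: 2.1000²/(2·2.5000) = 0.8820 m
human closes 0.6000·0.9000 = 0.5400 m
residual clearance needed = 0.1500+0.0100+0.0150 = 0.1750 m
S_min ≈ 0.1260+0.8820+0.5400+0.1750  ⇒  S_min = 1723/1000 m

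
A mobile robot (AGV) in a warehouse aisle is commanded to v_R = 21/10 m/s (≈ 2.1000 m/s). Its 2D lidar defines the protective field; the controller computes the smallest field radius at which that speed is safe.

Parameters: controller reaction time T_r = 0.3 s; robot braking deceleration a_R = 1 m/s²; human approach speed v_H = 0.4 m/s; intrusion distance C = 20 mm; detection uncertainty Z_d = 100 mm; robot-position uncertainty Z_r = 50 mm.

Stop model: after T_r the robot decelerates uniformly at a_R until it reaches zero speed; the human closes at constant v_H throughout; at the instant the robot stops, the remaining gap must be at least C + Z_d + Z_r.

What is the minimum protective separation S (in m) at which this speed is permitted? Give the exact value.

T_s = v_R/a_R = (21/10)/1 = 2.1000 s
reaction-phase robot travel = 2.1000·0.3000 = 0.6300 m
robot under decel: 2.1000²/(2·1.0000) = 2.2050 m
person approaches 0.4000·(0.3000+2.1000) = 0.9600 m
C+Z_d+Z_r = 0.0200+0.1000+0.0500 = 0.1700 m
S_min ≈ 0.6300+2.2050+0.9600+0.1700  ⇒  S_min = 793/200 m

S_min = 793/200 m = 3.9650 m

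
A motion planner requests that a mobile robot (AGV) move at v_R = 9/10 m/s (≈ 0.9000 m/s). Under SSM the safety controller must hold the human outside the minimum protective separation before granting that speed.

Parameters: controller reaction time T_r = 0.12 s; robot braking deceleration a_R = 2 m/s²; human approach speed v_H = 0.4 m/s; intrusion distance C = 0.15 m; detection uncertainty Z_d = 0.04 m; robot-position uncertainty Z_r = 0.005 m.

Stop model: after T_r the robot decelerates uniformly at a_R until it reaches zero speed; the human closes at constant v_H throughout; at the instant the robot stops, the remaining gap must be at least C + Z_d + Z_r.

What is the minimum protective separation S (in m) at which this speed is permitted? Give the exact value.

S_min = 1467/2000 m = 0.7335 m

stop time T_s = (9/10)/2 = 0.4500 s
robot in T_r: 0.9000·0.1200 = 0.1080 m
robot under decel: 0.9000²/(2·2.0000) = 0.2025 m
human over T_r+T_s: 0.4000·(0.1200+0.4500) = 0.2280 m
margins: 0.1500+0.0400+0.0050 = 0.1950 m
S_min ≈ 0.1080+0.2025+0.2280+0.1950  ⇒  S_min = 1467/2000 m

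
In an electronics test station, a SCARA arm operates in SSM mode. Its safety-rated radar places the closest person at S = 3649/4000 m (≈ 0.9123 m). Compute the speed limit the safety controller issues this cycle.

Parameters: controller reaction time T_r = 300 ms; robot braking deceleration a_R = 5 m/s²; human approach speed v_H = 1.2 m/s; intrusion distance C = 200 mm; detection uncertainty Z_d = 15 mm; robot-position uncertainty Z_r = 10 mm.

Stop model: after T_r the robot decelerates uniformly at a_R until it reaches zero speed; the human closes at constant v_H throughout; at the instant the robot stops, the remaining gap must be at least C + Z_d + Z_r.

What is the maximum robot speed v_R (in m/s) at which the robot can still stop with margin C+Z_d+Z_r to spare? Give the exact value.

collect terms ⇒ (1/10)·v_R² + (27/50)·v_R + (-1309/4000) = 0
  disc = (27/50)² − 4·(1/10)·(-1309/4000) = 169/400 ; √disc = 13/20
  v_R = (−(27/50) + 13/20) / (2·(1/10)) = 11/20 m/s
check:
braking lasts T_s = (11/20)/5 = 0.1100 s
robot in T_r: 0.5500·0.3000 = 0.1650 m
braking distance = 0.5500²/(2·5.0000) = 0.0302 m
human over T_r+T_s: 1.2000·(0.3000+0.1100) = 0.4920 m
residual clearance needed = 0.2000+0.0150+0.0100 = 0.2250 m
sum ≈ 0.1650+0.0302+0.4920+0.2250 ≈ 0.9123 m = S ✓

v_R_max = 11/20 m/s = 0.5500 m/s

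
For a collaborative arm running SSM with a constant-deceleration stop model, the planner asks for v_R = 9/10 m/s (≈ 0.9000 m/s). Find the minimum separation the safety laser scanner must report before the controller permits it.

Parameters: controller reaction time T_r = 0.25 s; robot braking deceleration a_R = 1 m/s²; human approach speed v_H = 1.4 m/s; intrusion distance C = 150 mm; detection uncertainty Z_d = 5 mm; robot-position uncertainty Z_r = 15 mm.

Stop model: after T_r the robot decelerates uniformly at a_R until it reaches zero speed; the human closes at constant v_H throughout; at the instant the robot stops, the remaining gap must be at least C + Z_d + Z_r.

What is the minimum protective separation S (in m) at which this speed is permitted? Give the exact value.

S_min = 241/100 m = 2.4100 m

braking lasts T_s = (9/10)/1 = 0.9000 s
robot in T_r: 0.9000·0.2500 = 0.2250 m
robot under decel: 0.9000²/(2·1.0000) = 0.4050 m
human closes 1.4000·1.1500 = 1.6100 m
C+Z_d+Z_r = 0.1500+0.0050+0.0150 = 0.1700 m
S_min ≈ 0.2250+0.4050+1.6100+0.1700  ⇒  S_min = 241/100 m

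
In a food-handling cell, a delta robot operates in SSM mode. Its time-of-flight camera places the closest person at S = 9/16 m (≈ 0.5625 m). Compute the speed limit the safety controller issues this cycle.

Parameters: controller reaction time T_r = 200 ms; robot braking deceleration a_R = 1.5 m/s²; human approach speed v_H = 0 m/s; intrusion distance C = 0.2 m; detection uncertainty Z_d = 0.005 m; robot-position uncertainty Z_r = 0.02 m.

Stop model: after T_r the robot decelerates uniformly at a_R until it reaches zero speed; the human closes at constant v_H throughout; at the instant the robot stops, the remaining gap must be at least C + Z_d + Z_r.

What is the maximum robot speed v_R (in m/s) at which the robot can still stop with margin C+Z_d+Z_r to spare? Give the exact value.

at the boundary: (1/3)·v² + (1/5)·v + (-27/80) = 0
  disc = (1/5)² − 4·(1/3)·(-27/80) = 49/100 ; √disc = 7/10
  v_R = (−(1/5) + 7/10) / (2·(1/3)) = 3/4 m/s
check:
T_s = v_R/a_R = (3/4)/(3/2) = 0.5000 s
reaction-phase robot travel = 0.7500·0.2000 = 0.1500 m
robot covers 0.7500·0.5000 − ½·1.5000·0.5000² = 0.1875 m while stopping
person approaches 0.0000·(0.2000+0.5000) = 0.0000 m
margins: 0.2000+0.0050+0.0200 = 0.2250 m
sum ≈ 0.1500+0.1875+0.0000+0.2250 ≈ 0.5625 m = S ✓

v_R_max = 3/4 m/s = 0.7500 m/s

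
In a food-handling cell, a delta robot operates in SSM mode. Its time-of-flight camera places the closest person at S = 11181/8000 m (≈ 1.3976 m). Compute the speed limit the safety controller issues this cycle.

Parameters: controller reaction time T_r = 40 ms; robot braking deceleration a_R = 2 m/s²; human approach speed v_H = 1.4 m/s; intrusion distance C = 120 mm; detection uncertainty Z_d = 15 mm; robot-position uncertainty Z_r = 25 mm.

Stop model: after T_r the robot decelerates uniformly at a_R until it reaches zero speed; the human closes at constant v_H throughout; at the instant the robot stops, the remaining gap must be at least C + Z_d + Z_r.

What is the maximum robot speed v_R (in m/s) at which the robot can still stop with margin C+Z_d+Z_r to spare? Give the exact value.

v_R_max = 23/20 m/s = 1.1500 m/s

collect terms ⇒ (1/4)·v_R² + (37/50)·v_R + (-9453/8000) = 0
  disc = (37/50)² − 4·(1/4)·(-9453/8000) = 69169/40000 ; √disc = 263/200
  v_R = (−(37/50) + 263/200) / (2·(1/4)) = 23/20 m/s
check:
stop time T_s = (23/20)/2 = 0.5750 s
robot covers v_R·T_r = 1.1500·0.0400 = 0.0460 m before braking
robot covers 1.1500·0.5750 − ½·2.0000·0.5750² = 0.3306 m while stopping
human closes 1.4000·0.6150 = 0.8610 m
margins: 0.1200+0.0150+0.0250 = 0.1600 m
sum ≈ 0.0460+0.3306+0.8610+0.1600 ≈ 1.3976 m = S ✓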